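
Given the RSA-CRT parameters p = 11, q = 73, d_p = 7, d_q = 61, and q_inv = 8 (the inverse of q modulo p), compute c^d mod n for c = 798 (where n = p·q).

m₁ = c^(d_p) mod p: c ≡ 6 (mod 11), and 6^7 mod 11 = 8.
m₂ = c^(d_q) mod q: c ≡ 68 (mod 73), and 68^61 mod 73 = 40.
h = q_inv·(m₁ − m₂) mod p = 8·(8 − 40) mod 11 = 8.
m = m₂ + h·q = 40 + 8·73 = 624.

624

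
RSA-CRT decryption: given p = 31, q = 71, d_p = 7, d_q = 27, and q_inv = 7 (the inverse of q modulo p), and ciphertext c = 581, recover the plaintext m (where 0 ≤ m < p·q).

m₁ = c^(d_p) mod p: c ≡ 23 (mod 31), and 23^7 mod 31 = 29.
m₂ = c^(d_q) mod q: c ≡ 13 (mod 71), and 13^27 mod 71 = 59.
h = q_inv·(m₁ − m₂) mod p = 7·(29 − 59) mod 31 = 7.
m = m₂ + h·q = 59 + 7·71 = 556.

556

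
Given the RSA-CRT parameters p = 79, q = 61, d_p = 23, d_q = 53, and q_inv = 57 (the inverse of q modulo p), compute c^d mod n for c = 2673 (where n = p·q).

2124

m₁ = c^(d_p) mod p: c ≡ 66 (mod 79), and 66^23 mod 79 = 70.
m₂ = c^(d_q) mod q: c ≡ 50 (mod 61), and 50^53 mod 61 = 50.
h = q_inv·(m₁ − m₂) mod p = 57·(70 − 50) mod 79 = 34.
m = m₂ + h·q = 50 + 34·61 = 2124.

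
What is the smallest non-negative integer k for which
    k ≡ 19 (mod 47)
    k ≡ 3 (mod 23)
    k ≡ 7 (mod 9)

Combine the congruences pairwise.
From k ≡ 19 (mod 47) write k = 19 + 47t. Substituting into k ≡ 3 (mod 23) gives 47t ≡ 7 (mod 23), and since 1⁻¹ ≡ 1 (mod 23), t ≡ 7. Hence k ≡ 19 + 47·7 = 348 (mod 1081).
From k ≡ 348 (mod 1081) write k = 348 + 1081t. Substituting into k ≡ 7 (mod 9) gives 1081t ≡ 1 (mod 9), and since 1⁻¹ ≡ 1 (mod 9), t ≡ 1. Hence k ≡ 348 + 1081·1 = 1429 (mod 9729).

1429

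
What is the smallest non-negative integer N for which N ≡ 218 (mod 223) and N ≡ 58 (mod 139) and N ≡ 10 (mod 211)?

3588065

The moduli are pairwise coprime; M = 223·139·211 = 6540367.
M/223 = 29329; 29329 ≡ 116 (mod 223); 116·25 ≡ 1, so inverse 25.
M/139 = 47053; 47053 ≡ 71 (mod 139); 71·47 ≡ 1, so inverse 47.
M/211 = 30997; 30997 ≡ 191 (mod 211); 191·116 ≡ 1, so inverse 116.
N ≡ 218·29329·25 + 58·47053·47 + 10·30997·116 = 324066048.
324066048 mod 6540367 = 3588065.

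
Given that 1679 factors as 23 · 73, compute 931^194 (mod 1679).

913

Mod 23: 931 ≡ 11; by Fermat, exponent reduces to 194 mod 22 = 18; 11^18 ≡ 16 (mod 23).
Mod 73: 931 ≡ 55; by Fermat, exponent reduces to 194 mod 72 = 50; 55^50 ≡ 37 (mod 73).
Combine by CRT: x ≡ 16 (mod 23), x ≡ 37 (mod 73) ⇒ x ≡ 913 (mod 1679).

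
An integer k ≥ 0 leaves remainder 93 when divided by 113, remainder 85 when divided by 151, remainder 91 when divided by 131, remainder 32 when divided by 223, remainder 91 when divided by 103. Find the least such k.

The moduli are pairwise coprime; N = 113·151·131·223·103 = 51341526157.
N/113 = 454349789; 454349789 ≡ 67 (mod 113); 67·27 ≡ 1, so inverse 27.
N/151 = 340010107; 340010107 ≡ 85 (mod 151); 85·16 ≡ 1, so inverse 16.
N/131 = 391920047; 391920047 ≡ 11 (mod 131); 11·12 ≡ 1, so inverse 12.
N/223 = 230231059; 230231059 ≡ 61 (mod 223); 61·117 ≡ 1, so inverse 117.
N/103 = 498461419; 498461419 ≡ 26 (mod 103); 26·4 ≡ 1, so inverse 4.
k ≡ 93·454349789·27 + 85·340010107·16 + 91·391920047·12 + 32·230231059·117 + 91·498461419·4 = 3074687798435.
3074687798435 mod 51341526157 = 45537755172.

45537755172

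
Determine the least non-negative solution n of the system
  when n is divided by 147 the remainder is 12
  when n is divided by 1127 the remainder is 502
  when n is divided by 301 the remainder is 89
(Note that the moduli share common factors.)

72630

gcd(147, 1127) = 49 and 49 | (502 − 12), so the pair is consistent; merging gives n ≡ 1629 (mod 3381), where 3381 = lcm(147, 1127).
gcd(3381, 301) = 7 and 7 | (89 − 1629), so the pair is consistent; merging gives n ≡ 72630 (mod 145383), where 145383 = lcm(3381, 301).
The solution is unique modulo lcm(147, 1127, 301) = 145383.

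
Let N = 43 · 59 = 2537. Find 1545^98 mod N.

2401

Mod 43: 1545 ≡ 40; by Fermat, exponent reduces to 98 mod 42 = 14; 40^14 ≡ 36 (mod 43).
Mod 59: 1545 ≡ 11; by Fermat, exponent reduces to 98 mod 58 = 40; 11^40 ≡ 41 (mod 59).
Combine by CRT: x ≡ 36 (mod 43), x ≡ 41 (mod 59) ⇒ x ≡ 2401 (mod 2537).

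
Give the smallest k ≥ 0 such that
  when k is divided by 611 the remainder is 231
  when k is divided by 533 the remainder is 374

gcd(611, 533) = 13 and 13 | (374 − 231), so the pair is consistent; merging gives k ≡ 22227 (mod 25051), where 25051 = lcm(611, 533).
The solution is unique modulo lcm(611, 533) = 25051.

22227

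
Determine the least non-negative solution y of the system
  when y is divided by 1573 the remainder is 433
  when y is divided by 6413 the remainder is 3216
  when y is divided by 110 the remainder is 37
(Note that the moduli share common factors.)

gcd(1573, 6413) = 121 and 121 | (3216 − 433), so the pair is consistent; merging gives y ≡ 22455 (mod 83369), where 83369 = lcm(1573, 6413).
gcd(83369, 110) = 11 and 11 | (37 − 22455), so the pair is consistent; merging gives y ≡ 689407 (mod 833690), where 833690 = lcm(83369, 110).
The solution is unique modulo lcm(1573, 6413, 110) = 833690.

689407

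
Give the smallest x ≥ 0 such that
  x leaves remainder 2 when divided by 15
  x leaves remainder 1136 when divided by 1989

9092

gcd(15, 1989) = 3 and 3 | (1136 − 2), so the pair is consistent; merging gives x ≡ 9092 (mod 9945), where 9945 = lcm(15, 1989).
The solution is unique modulo lcm(15, 1989) = 9945.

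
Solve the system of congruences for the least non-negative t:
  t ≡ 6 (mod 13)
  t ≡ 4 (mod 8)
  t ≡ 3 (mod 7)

From t ≡ 6 (mod 13) write t = 6 + 13s. Substituting into t ≡ 4 (mod 8) gives 13s ≡ 6 (mod 8), and since 5⁻¹ ≡ 5 (mod 8), s ≡ 6. Hence t ≡ 6 + 13·6 = 84 (mod 104).
From t ≡ 84 (mod 104) write t = 84 + 104s. Substituting into t ≡ 3 (mod 7) gives 104s ≡ 3 (mod 7), and since 6⁻¹ ≡ 6 (mod 7), s ≡ 4. Hence t ≡ 84 + 104·4 = 500 (mod 728).

500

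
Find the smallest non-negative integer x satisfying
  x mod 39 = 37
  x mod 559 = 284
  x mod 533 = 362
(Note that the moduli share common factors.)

24880

Combine the congruences pairwise.
gcd(39, 559) = 13 and 13 | (284 − 37), so the pair is consistent; merging gives x ≡ 1402 (mod 1677), where 1677 = lcm(39, 559).
gcd(1677, 533) = 13 and 13 | (362 − 1402), so the pair is consistent; merging gives x ≡ 24880 (mod 68757), where 68757 = lcm(1677, 533).
The solution is unique modulo lcm(39, 559, 533) = 68757.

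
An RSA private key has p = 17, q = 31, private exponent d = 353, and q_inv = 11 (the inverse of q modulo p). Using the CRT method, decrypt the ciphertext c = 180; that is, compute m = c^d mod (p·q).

d_p = d mod (p−1) = 353 mod 16 = 1; d_q = d mod (q−1) = 23.
m₁ = c^(d_p) mod p: c ≡ 10 (mod 17), and 10^1 mod 17 = 10.
m₂ = c^(d_q) mod q: c ≡ 25 (mod 31), and 25^23 mod 31 = 5.
h = q_inv·(m₁ − m₂) mod p = 11·(10 − 5) mod 17 = 4.
m = m₂ + h·q = 5 + 4·31 = 129.

129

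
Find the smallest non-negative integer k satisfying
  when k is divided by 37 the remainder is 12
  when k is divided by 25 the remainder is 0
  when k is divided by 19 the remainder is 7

900

From k ≡ 12 (mod 37) write k = 12 + 37t. Substituting into k ≡ 0 (mod 25) gives 37t ≡ 13 (mod 25), and since 12⁻¹ ≡ 23 (mod 25), t ≡ 24. Hence k ≡ 12 + 37·24 = 900 (mod 925).
From k ≡ 900 (mod 925) write k = 900 + 925t. Substituting into k ≡ 7 (mod 19) gives 925t ≡ 0 (mod 19), and since 13⁻¹ ≡ 3 (mod 19), t ≡ 0. Hence k ≡ 900 + 925·0 = 900 (mod 17575).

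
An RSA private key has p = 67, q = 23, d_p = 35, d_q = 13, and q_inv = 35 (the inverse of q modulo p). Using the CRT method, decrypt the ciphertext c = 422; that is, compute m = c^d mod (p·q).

1007

m₁ = c^(d_p) mod p: c ≡ 20 (mod 67), and 20^35 mod 67 = 2.
m₂ = c^(d_q) mod q: c ≡ 8 (mod 23), and 8^13 mod 23 = 18.
h = q_inv·(m₁ − m₂) mod p = 35·(2 − 18) mod 67 = 43.
m = m₂ + h·q = 18 + 43·23 = 1007.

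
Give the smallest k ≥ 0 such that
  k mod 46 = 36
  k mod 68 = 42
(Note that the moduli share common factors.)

450

gcd(46, 68) = 2 and 2 | (42 − 36), so the pair is consistent; merging gives k ≡ 450 (mod 1564), where 1564 = lcm(46, 68).
The solution is unique modulo lcm(46, 68) = 1564.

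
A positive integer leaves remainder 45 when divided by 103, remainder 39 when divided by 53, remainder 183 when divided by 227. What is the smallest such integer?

529774

The moduli are pairwise coprime; N = 103·53·227 = 1239193.
N/103 = 12031; 12031 ≡ 83 (mod 103); 83·36 ≡ 1, so inverse 36.
N/53 = 23381; 23381 ≡ 8 (mod 53); 8·20 ≡ 1, so inverse 20.
N/227 = 5459; 5459 ≡ 11 (mod 227); 11·62 ≡ 1, so inverse 62.
x ≡ 45·12031·36 + 39·23381·20 + 183·5459·62 = 99665214.
99665214 mod 1239193 = 529774.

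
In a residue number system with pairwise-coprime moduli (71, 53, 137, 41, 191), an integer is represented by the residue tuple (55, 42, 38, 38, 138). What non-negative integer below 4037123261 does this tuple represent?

1292595312

From x ≡ 55 (mod 71) write x = 55 + 71t. Substituting into x ≡ 42 (mod 53) gives 71t ≡ 40 (mod 53), and since 18⁻¹ ≡ 3 (mod 53), t ≡ 14. Hence x ≡ 55 + 71·14 = 1049 (mod 3763).
From x ≡ 1049 (mod 3763) write x = 1049 + 3763t. Substituting into x ≡ 38 (mod 137) gives 3763t ≡ 85 (mod 137), and since 64⁻¹ ≡ 15 (mod 137), t ≡ 42. Hence x ≡ 1049 + 3763·42 = 159095 (mod 515531).
From x ≡ 159095 (mod 515531) write x = 159095 + 515531t. Substituting into x ≡ 38 (mod 41) gives 515531t ≡ 23 (mod 41), and since 38⁻¹ ≡ 27 (mod 41), t ≡ 6. Hence x ≡ 159095 + 515531·6 = 3252281 (mod 21136771).
From x ≡ 3252281 (mod 21136771) write x = 3252281 + 21136771t. Substituting into x ≡ 138 (mod 191) gives 21136771t ≡ 14 (mod 191), and since 138⁻¹ ≡ 18 (mod 191), t ≡ 61. Hence x ≡ 3252281 + 21136771·61 = 1292595312 (mod 4037123261).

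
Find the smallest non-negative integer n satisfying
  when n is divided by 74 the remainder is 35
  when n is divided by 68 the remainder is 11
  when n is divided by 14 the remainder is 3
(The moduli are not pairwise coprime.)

gcd(74, 68) = 2 and 2 | (11 − 35), so the pair is consistent; merging gives n ≡ 2255 (mod 2516), where 2516 = lcm(74, 68).
gcd(2516, 14) = 2 and 2 | (3 − 2255), so the pair is consistent; merging gives n ≡ 9803 (mod 17612), where 17612 = lcm(2516, 14).
The solution is unique modulo lcm(74, 68, 14) = 17612.

9803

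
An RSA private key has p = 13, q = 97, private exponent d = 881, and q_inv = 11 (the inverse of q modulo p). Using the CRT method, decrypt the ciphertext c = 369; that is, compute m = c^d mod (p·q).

d_p = d mod (p−1) = 881 mod 12 = 5; d_q = d mod (q−1) = 17.
m₁ = c^(d_p) mod p: c ≡ 5 (mod 13), and 5^5 mod 13 = 5.
m₂ = c^(d_q) mod q: c ≡ 78 (mod 97), and 78^17 mod 97 = 19.
h = q_inv·(m₁ − m₂) mod p = 11·(5 − 19) mod 13 = 2.
m = m₂ + h·q = 19 + 2·97 = 213.

213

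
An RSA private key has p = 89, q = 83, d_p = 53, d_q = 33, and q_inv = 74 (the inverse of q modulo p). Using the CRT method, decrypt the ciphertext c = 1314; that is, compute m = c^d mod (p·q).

m₁ = c^(d_p) mod p: c ≡ 68 (mod 89), and 68^53 mod 89 = 53.
m₂ = c^(d_q) mod q: c ≡ 69 (mod 83), and 69^33 mod 83 = 28.
h = q_inv·(m₁ − m₂) mod p = 74·(53 − 28) mod 89 = 70.
m = m₂ + h·q = 28 + 70·83 = 5838.

5838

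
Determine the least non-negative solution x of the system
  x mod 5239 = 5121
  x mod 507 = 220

gcd(5239, 507) = 169 and 169 | (220 − 5121), so the pair is consistent; merging gives x ≡ 10360 (mod 15717), where 15717 = lcm(5239, 507).
The solution is unique modulo lcm(5239, 507) = 15717.

10360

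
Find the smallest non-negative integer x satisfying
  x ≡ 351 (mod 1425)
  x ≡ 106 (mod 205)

6051

gcd(1425, 205) = 5 and 5 | (106 − 351), so the pair is consistent; merging gives x ≡ 6051 (mod 58425), where 58425 = lcm(1425, 205).
The solution is unique modulo lcm(1425, 205) = 58425.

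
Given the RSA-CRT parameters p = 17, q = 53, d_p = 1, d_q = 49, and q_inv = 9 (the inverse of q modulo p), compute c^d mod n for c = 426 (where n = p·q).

868

m₁ = c^(d_p) mod p: c ≡ 1 (mod 17), and 1^1 mod 17 = 1.
m₂ = c^(d_q) mod q: c ≡ 2 (mod 53), and 2^49 mod 53 = 20.
h = q_inv·(m₁ − m₂) mod p = 9·(1 − 20) mod 17 = 16.
m = m₂ + h·q = 20 + 16·53 = 868.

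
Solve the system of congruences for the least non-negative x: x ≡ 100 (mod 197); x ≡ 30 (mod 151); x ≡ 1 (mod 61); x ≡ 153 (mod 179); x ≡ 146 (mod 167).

49095827309

The moduli are pairwise coprime; N = 197·151·61·179·167 = 54242851331.
N/197 = 275344423; 275344423 ≡ 84 (mod 197); 84·129 ≡ 1, so inverse 129.
N/151 = 359224181; 359224181 ≡ 13 (mod 151); 13·93 ≡ 1, so inverse 93.
N/61 = 889227071; 889227071 ≡ 59 (mod 61); 59·30 ≡ 1, so inverse 30.
N/179 = 303032689; 303032689 ≡ 9 (mod 179); 9·20 ≡ 1, so inverse 20.
N/167 = 324807493; 324807493 ≡ 8 (mod 167); 8·21 ≡ 1, so inverse 21.
x ≡ 100·275344423·129 + 30·359224181·93 + 1·889227071·30 + 153·303032689·20 + 146·324807493·21 = 6503995135698.
6503995135698 mod 54242851331 = 49095827309.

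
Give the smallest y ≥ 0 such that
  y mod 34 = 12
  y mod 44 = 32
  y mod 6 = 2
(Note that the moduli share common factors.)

Combine the congruences pairwise.
gcd(34, 44) = 2 and 2 | (32 − 12), so the pair is consistent; merging gives y ≡ 692 (mod 748), where 748 = lcm(34, 44).
gcd(748, 6) = 2 and 2 | (2 − 692), so the pair is consistent; merging gives y ≡ 692 (mod 2244), where 2244 = lcm(748, 6).
The solution is unique modulo lcm(34, 44, 6) = 2244.

692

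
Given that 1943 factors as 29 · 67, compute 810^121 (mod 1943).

1779

Mod 29: 810 ≡ 27; by Fermat, exponent reduces to 121 mod 28 = 9; 27^9 ≡ 10 (mod 29).
Mod 67: 810 ≡ 6; by Fermat, exponent reduces to 121 mod 66 = 55; 6^55 ≡ 37 (mod 67).
Combine by CRT: x ≡ 10 (mod 29), x ≡ 37 (mod 67) ⇒ x ≡ 1779 (mod 1943).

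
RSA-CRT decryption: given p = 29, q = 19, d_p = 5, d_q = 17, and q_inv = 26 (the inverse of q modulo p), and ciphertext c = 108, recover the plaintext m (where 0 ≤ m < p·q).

60

m₁ = c^(d_p) mod p: c ≡ 21 (mod 29), and 21^5 mod 29 = 2.
m₂ = c^(d_q) mod q: c ≡ 13 (mod 19), and 13^17 mod 19 = 3.
h = q_inv·(m₁ − m₂) mod p = 26·(2 − 3) mod 29 = 3.
m = m₂ + h·q = 3 + 3·19 = 60.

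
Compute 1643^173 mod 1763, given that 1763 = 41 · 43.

Mod 41: 1643 ≡ 3; by Fermat, exponent reduces to 173 mod 40 = 13; 3^13 ≡ 38 (mod 41).
Mod 43: 1643 ≡ 9; by Fermat, exponent reduces to 173 mod 42 = 5; 9^5 ≡ 10 (mod 43).
Combine by CRT: x ≡ 38 (mod 41), x ≡ 10 (mod 43) ⇒ x ≡ 612 (mod 1763).

612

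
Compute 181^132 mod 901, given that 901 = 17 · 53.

735

Mod 17: 181 ≡ 11; by Fermat, exponent reduces to 132 mod 16 = 4; 11^4 ≡ 4 (mod 17).
Mod 53: 181 ≡ 22; by Fermat, exponent reduces to 132 mod 52 = 28; 22^28 ≡ 46 (mod 53).
Combine by CRT: x ≡ 4 (mod 17), x ≡ 46 (mod 53) ⇒ x ≡ 735 (mod 901).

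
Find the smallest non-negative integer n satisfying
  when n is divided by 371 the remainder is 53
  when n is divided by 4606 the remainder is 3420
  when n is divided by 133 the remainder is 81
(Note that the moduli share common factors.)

4130396

gcd(371, 4606) = 7 and 7 | (3420 − 53), so the pair is consistent; merging gives n ≡ 224508 (mod 244118), where 244118 = lcm(371, 4606).
gcd(244118, 133) = 7 and 7 | (81 − 224508), so the pair is consistent; merging gives n ≡ 4130396 (mod 4638242), where 4638242 = lcm(244118, 133).
The solution is unique modulo lcm(371, 4606, 133) = 4638242.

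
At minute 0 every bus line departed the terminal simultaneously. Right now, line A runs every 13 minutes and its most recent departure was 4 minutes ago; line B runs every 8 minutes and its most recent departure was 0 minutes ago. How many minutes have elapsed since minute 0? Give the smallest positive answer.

From t ≡ 4 (mod 13) write t = 4 + 13s. Substituting into t ≡ 0 (mod 8) gives 13s ≡ 4 (mod 8), and since 5⁻¹ ≡ 5 (mod 8), s ≡ 4. Hence t ≡ 4 + 13·4 = 56 (mod 104).

56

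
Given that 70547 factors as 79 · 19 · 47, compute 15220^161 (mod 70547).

Mod 79: 15220 ≡ 52; by Fermat, exponent reduces to 161 mod 78 = 5; 52^5 ≡ 21 (mod 79).
Mod 19: 15220 ≡ 1; by Fermat, exponent reduces to 161 mod 18 = 17; 1^17 ≡ 1 (mod 19).
Mod 47: 15220 ≡ 39; by Fermat, exponent reduces to 161 mod 46 = 23; 39^23 ≡ 46 (mod 47).
Combine by CRT: x ≡ 21 (mod 79), x ≡ 1 (mod 19), x ≡ 46 (mod 47) ⇒ x ≡ 60535 (mod 70547).

60535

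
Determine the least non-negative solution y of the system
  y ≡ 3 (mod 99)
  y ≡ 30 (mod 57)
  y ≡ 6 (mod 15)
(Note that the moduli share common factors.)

201

gcd(99, 57) = 3 and 3 | (30 − 3), so the pair is consistent; merging gives y ≡ 201 (mod 1881), where 1881 = lcm(99, 57).
gcd(1881, 15) = 3 and 3 | (6 − 201), so the pair is consistent; merging gives y ≡ 201 (mod 9405), where 9405 = lcm(1881, 15).
The solution is unique modulo lcm(99, 57, 15) = 9405.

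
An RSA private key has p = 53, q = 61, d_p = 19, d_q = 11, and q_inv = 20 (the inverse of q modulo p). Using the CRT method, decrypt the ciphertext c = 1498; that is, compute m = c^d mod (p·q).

3206

m₁ = c^(d_p) mod p: c ≡ 14 (mod 53), and 14^19 mod 53 = 26.
m₂ = c^(d_q) mod q: c ≡ 34 (mod 61), and 34^11 mod 61 = 34.
h = q_inv·(m₁ − m₂) mod p = 20·(26 − 34) mod 53 = 52.
m = m₂ + h·q = 34 + 52·61 = 3206.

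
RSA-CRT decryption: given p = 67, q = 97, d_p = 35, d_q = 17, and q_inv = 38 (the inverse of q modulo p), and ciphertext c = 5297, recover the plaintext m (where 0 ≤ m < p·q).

4840

m₁ = c^(d_p) mod p: c ≡ 4 (mod 67), and 4^35 mod 67 = 16.
m₂ = c^(d_q) mod q: c ≡ 59 (mod 97), and 59^17 mod 97 = 87.
h = q_inv·(m₁ − m₂) mod p = 38·(16 − 87) mod 67 = 49.
m = m₂ + h·q = 87 + 49·97 = 4840.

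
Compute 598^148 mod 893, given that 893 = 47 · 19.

519

Mod 47: 598 ≡ 34; by Fermat, exponent reduces to 148 mod 46 = 10; 34^10 ≡ 2 (mod 47).
Mod 19: 598 ≡ 9; by Fermat, exponent reduces to 148 mod 18 = 4; 9^4 ≡ 6 (mod 19).
Combine by CRT: x ≡ 2 (mod 47), x ≡ 6 (mod 19) ⇒ x ≡ 519 (mod 893).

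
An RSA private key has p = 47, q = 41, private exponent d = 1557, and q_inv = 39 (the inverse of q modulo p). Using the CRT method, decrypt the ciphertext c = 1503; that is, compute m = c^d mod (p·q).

1080

d_p = d mod (p−1) = 1557 mod 46 = 39; d_q = d mod (q−1) = 37.
m₁ = c^(d_p) mod p: c ≡ 46 (mod 47), and 46^39 mod 47 = 46.
m₂ = c^(d_q) mod q: c ≡ 27 (mod 41), and 27^37 mod 41 = 14.
h = q_inv·(m₁ − m₂) mod p = 39·(46 − 14) mod 47 = 26.
m = m₂ + h·q = 14 + 26·41 = 1080.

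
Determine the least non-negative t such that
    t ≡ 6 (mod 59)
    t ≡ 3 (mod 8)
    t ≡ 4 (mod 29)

8443

The moduli are pairwise coprime; N = 59·8·29 = 13688.
N/59 = 232; 232 ≡ 55 (mod 59); 55·44 ≡ 1, so inverse 44.
N/8 = 1711; 1711 ≡ 7 (mod 8); 7·7 ≡ 1, so inverse 7.
N/29 = 472; 472 ≡ 8 (mod 29); 8·11 ≡ 1, so inverse 11.
t ≡ 6·232·44 + 3·1711·7 + 4·472·11 = 117947.
117947 mod 13688 = 8443.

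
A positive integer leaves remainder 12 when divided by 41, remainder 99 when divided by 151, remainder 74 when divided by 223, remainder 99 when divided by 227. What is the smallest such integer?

The moduli are pairwise coprime; M = 41·151·223·227 = 313394611.
M/41 = 7643771; 7643771 ≡ 18 (mod 41); 18·16 ≡ 1, so inverse 16.
M/151 = 2075461; 2075461 ≡ 117 (mod 151); 117·111 ≡ 1, so inverse 111.
M/223 = 1405357; 1405357 ≡ 11 (mod 223); 11·142 ≡ 1, so inverse 142.
M/227 = 1380593; 1380593 ≡ 206 (mod 227); 206·54 ≡ 1, so inverse 54.
N ≡ 12·7643771·16 + 99·2075461·111 + 74·1405357·142 + 99·1380593·54 = 46422986495.
46422986495 mod 313394611 = 40584067.

40584067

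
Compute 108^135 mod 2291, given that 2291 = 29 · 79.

Mod 29: 108 ≡ 21; by Fermat, exponent reduces to 135 mod 28 = 23; 21^23 ≡ 15 (mod 29).
Mod 79: 108 ≡ 29; by Fermat, exponent reduces to 135 mod 78 = 57; 29^57 ≡ 27 (mod 79).
Combine by CRT: x ≡ 15 (mod 29), x ≡ 27 (mod 79) ⇒ x ≡ 1291 (mod 2291).

1291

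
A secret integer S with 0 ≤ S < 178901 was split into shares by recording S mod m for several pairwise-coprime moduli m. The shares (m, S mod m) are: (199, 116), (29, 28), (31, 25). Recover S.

177624

The moduli are pairwise coprime; N = 199·29·31 = 178901.
N/199 = 899; 899 ≡ 103 (mod 199); 103·114 ≡ 1, so inverse 114.
N/29 = 6169; 6169 ≡ 21 (mod 29); 21·18 ≡ 1, so inverse 18.
N/31 = 5771; 5771 ≡ 5 (mod 31); 5·25 ≡ 1, so inverse 25.
S ≡ 116·899·114 + 28·6169·18 + 25·5771·25 = 18604427.
18604427 mod 178901 = 177624.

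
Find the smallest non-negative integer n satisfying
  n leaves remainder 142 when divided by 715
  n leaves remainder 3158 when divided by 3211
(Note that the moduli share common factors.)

80222

gcd(715, 3211) = 13 and 13 | (3158 − 142), so the pair is consistent; merging gives n ≡ 80222 (mod 176605), where 176605 = lcm(715, 3211).
The solution is unique modulo lcm(715, 3211) = 176605.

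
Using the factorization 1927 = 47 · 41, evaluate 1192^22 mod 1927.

647

Mod 47: 1192 ≡ 17; 17^22 ≡ 36 (mod 47).
Mod 41: 1192 ≡ 3; 3^22 ≡ 32 (mod 41).
Combine by CRT: x ≡ 36 (mod 47), x ≡ 32 (mod 41) ⇒ x ≡ 647 (mod 1927).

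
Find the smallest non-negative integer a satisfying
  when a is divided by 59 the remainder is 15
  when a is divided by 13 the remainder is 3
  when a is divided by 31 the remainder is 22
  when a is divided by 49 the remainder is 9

Combine the congruences pairwise.
From a ≡ 15 (mod 59) write a = 15 + 59t. Substituting into a ≡ 3 (mod 13) gives 59t ≡ 1 (mod 13), and since 7⁻¹ ≡ 2 (mod 13), t ≡ 2. Hence a ≡ 15 + 59·2 = 133 (mod 767).
From a ≡ 133 (mod 767) write a = 133 + 767t. Substituting into a ≡ 22 (mod 31) gives 767t ≡ 13 (mod 31), and since 23⁻¹ ≡ 27 (mod 31), t ≡ 10. Hence a ≡ 133 + 767·10 = 7803 (mod 23777).
From a ≡ 7803 (mod 23777) write a = 7803 + 23777t. Substituting into a ≡ 9 (mod 49) gives 23777t ≡ 46 (mod 49), and since 12⁻¹ ≡ 45 (mod 49), t ≡ 12. Hence a ≡ 7803 + 23777·12 = 293127 (mod 1165073).

293127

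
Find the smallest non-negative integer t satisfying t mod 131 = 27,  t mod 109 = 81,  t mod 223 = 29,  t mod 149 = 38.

The moduli are pairwise coprime; N = 131·109·223·149 = 474448333.
N/131 = 3621743; 3621743 ≡ 117 (mod 131); 117·28 ≡ 1, so inverse 28.
N/109 = 4352737; 4352737 ≡ 40 (mod 109); 40·30 ≡ 1, so inverse 30.
N/223 = 2127571; 2127571 ≡ 151 (mod 223); 151·96 ≡ 1, so inverse 96.
N/149 = 3184217; 3184217 ≡ 87 (mod 149); 87·12 ≡ 1, so inverse 12.
t ≡ 27·3621743·28 + 81·4352737·30 + 29·2127571·96 + 38·3184217·12 = 20690349234.
20690349234 mod 474448333 = 289070915.

289070915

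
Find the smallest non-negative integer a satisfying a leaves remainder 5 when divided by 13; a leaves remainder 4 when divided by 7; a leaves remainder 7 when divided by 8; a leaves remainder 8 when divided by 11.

The moduli are pairwise coprime; N = 13·7·8·11 = 8008.
N/13 = 616; 616 ≡ 5 (mod 13); 5·8 ≡ 1, so inverse 8.
N/7 = 1144; 1144 ≡ 3 (mod 7); 3·5 ≡ 1, so inverse 5.
N/8 = 1001; 1001 ≡ 1 (mod 8), inverse 1.
N/11 = 728; 728 ≡ 2 (mod 11); 2·6 ≡ 1, so inverse 6.
a ≡ 5·616·8 + 4·1144·5 + 7·1001·1 + 8·728·6 = 89471.
89471 mod 8008 = 1383.

1383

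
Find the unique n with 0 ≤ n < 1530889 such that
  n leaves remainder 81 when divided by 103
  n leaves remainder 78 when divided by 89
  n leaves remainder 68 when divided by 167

The moduli are pairwise coprime; M = 103·89·167 = 1530889.
M/103 = 14863; 14863 ≡ 31 (mod 103); 31·10 ≡ 1, so inverse 10.
M/89 = 17201; 17201 ≡ 24 (mod 89); 24·26 ≡ 1, so inverse 26.
M/167 = 9167; 9167 ≡ 149 (mod 167); 149·102 ≡ 1, so inverse 102.
n ≡ 81·14863·10 + 78·17201·26 + 68·9167·102 = 110504970.
110504970 mod 1530889 = 280962.

280962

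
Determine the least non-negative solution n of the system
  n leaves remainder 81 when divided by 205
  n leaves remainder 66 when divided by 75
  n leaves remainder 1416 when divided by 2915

1269441

gcd(205, 75) = 5 and 5 | (66 − 81), so the pair is consistent; merging gives n ≡ 2541 (mod 3075), where 3075 = lcm(205, 75).
gcd(3075, 2915) = 5 and 5 | (1416 − 2541), so the pair is consistent; merging gives n ≡ 1269441 (mod 1792725), where 1792725 = lcm(3075, 2915).
The solution is unique modulo lcm(205, 75, 2915) = 1792725.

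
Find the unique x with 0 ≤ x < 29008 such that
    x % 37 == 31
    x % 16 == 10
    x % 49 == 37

13610

From x ≡ 31 (mod 37) write x = 31 + 37t. Substituting into x ≡ 10 (mod 16) gives 37t ≡ 11 (mod 16), and since 5⁻¹ ≡ 13 (mod 16), t ≡ 15. Hence x ≡ 31 + 37·15 = 586 (mod 592).
From x ≡ 586 (mod 592) write x = 586 + 592t. Substituting into x ≡ 37 (mod 49) gives 592t ≡ 39 (mod 49), and since 4⁻¹ ≡ 37 (mod 49), t ≡ 22. Hence x ≡ 586 + 592·22 = 13610 (mod 29008).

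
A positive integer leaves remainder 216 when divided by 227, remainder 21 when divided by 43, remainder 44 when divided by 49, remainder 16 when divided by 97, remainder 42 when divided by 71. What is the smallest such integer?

From t ≡ 216 (mod 227) write t = 216 + 227s. Substituting into t ≡ 21 (mod 43) gives 227s ≡ 20 (mod 43), and since 12⁻¹ ≡ 18 (mod 43), s ≡ 16. Hence t ≡ 216 + 227·16 = 3848 (mod 9761).
From t ≡ 3848 (mod 9761) write t = 3848 + 9761s. Substituting into t ≡ 44 (mod 49) gives 9761s ≡ 18 (mod 49), and since 10⁻¹ ≡ 5 (mod 49), s ≡ 41. Hence t ≡ 3848 + 9761·41 = 404049 (mod 478289).
From t ≡ 404049 (mod 478289) write t = 404049 + 478289s. Substituting into t ≡ 16 (mod 97) gives 478289s ≡ 69 (mod 97), and since 79⁻¹ ≡ 70 (mod 97), s ≡ 77. Hence t ≡ 404049 + 478289·77 = 37232302 (mod 46394033).
From t ≡ 37232302 (mod 46394033) write t = 37232302 + 46394033s. Substituting into t ≡ 42 (mod 71) gives 46394033s ≡ 69 (mod 71), and since 6⁻¹ ≡ 12 (mod 71), s ≡ 47. Hence t ≡ 37232302 + 46394033·47 = 2217751853 (mod 3293976343).

2217751853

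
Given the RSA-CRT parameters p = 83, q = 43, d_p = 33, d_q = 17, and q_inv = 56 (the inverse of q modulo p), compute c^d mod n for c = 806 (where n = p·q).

432

m₁ = c^(d_p) mod p: c ≡ 59 (mod 83), and 59^33 mod 83 = 17.
m₂ = c^(d_q) mod q: c ≡ 32 (mod 43), and 32^17 mod 43 = 2.
h = q_inv·(m₁ − m₂) mod p = 56·(17 − 2) mod 83 = 10.
m = m₂ + h·q = 2 + 10·43 = 432.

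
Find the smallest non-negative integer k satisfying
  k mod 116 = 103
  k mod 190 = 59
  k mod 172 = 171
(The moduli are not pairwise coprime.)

255419

gcd(116, 190) = 2 and 2 | (59 − 103), so the pair is consistent; merging gives k ≡ 1959 (mod 11020), where 11020 = lcm(116, 190).
gcd(11020, 172) = 4 and 4 | (171 − 1959), so the pair is consistent; merging gives k ≡ 255419 (mod 473860), where 473860 = lcm(11020, 172).
The solution is unique modulo lcm(116, 190, 172) = 473860.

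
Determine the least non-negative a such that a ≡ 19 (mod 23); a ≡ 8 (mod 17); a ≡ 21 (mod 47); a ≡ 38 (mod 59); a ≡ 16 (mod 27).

27531916

The moduli are pairwise coprime; N = 23·17·47·59·27 = 29274561.
N/23 = 1272807; 1272807 ≡ 10 (mod 23); 10·7 ≡ 1, so inverse 7.
N/17 = 1722033; 1722033 ≡ 1 (mod 17), inverse 1.
N/47 = 622863; 622863 ≡ 19 (mod 47); 19·5 ≡ 1, so inverse 5.
N/59 = 496179; 496179 ≡ 48 (mod 59); 48·16 ≡ 1, so inverse 16.
N/27 = 1084243; 1084243 ≡ 4 (mod 27); 4·7 ≡ 1, so inverse 7.
a ≡ 19·1272807·7 + 8·1722033·1 + 21·622863·5 + 38·496179·16 + 16·1084243·7 = 671572258.
671572258 mod 29274561 = 27531916.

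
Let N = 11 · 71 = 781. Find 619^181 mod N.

465

Mod 11: 619 ≡ 3; by Fermat, exponent reduces to 181 mod 10 = 1; 3^1 ≡ 3 (mod 11).
Mod 71: 619 ≡ 51; by Fermat, exponent reduces to 181 mod 70 = 41; 51^41 ≡ 39 (mod 71).
Combine by CRT: x ≡ 3 (mod 11), x ≡ 39 (mod 71) ⇒ x ≡ 465 (mod 781).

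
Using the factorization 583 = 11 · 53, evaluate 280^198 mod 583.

Mod 11: 280 ≡ 5; by Fermat, exponent reduces to 198 mod 10 = 8; 5^8 ≡ 4 (mod 11).
Mod 53: 280 ≡ 15; by Fermat, exponent reduces to 198 mod 52 = 42; 15^42 ≡ 36 (mod 53).
Combine by CRT: x ≡ 4 (mod 11), x ≡ 36 (mod 53) ⇒ x ≡ 301 (mod 583).

301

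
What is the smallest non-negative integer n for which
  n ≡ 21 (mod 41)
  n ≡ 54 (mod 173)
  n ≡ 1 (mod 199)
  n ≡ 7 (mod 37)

The moduli are pairwise coprime; M = 41·173·199·37 = 52225759.
M/41 = 1273799; 1273799 ≡ 11 (mod 41); 11·15 ≡ 1, so inverse 15.
M/173 = 301883; 301883 ≡ 171 (mod 173); 171·86 ≡ 1, so inverse 86.
M/199 = 262441; 262441 ≡ 159 (mod 199); 159·194 ≡ 1, so inverse 194.
M/37 = 1411507; 1411507 ≡ 31 (mod 37); 31·6 ≡ 1, so inverse 6.
n ≡ 21·1273799·15 + 54·301883·86 + 1·262441·194 + 7·1411507·6 = 1913388185.
1913388185 mod 52225759 = 33260861.

33260861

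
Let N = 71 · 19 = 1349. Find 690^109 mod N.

Mod 71: 690 ≡ 51; by Fermat, exponent reduces to 109 mod 70 = 39; 51^39 ≡ 34 (mod 71).
Mod 19: 690 ≡ 6; by Fermat, exponent reduces to 109 mod 18 = 1; 6^1 ≡ 6 (mod 19).
Combine by CRT: x ≡ 34 (mod 71), x ≡ 6 (mod 19) ⇒ x ≡ 1241 (mod 1349).

1241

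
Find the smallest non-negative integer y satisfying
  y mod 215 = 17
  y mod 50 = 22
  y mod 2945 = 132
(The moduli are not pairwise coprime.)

gcd(215, 50) = 5 and 5 | (22 − 17), so the pair is consistent; merging gives y ≡ 1522 (mod 2150), where 2150 = lcm(215, 50).
gcd(2150, 2945) = 5 and 5 | (132 − 1522), so the pair is consistent; merging gives y ≡ 1184022 (mod 1266350), where 1266350 = lcm(2150, 2945).
The solution is unique modulo lcm(215, 50, 2945) = 1266350.

1184022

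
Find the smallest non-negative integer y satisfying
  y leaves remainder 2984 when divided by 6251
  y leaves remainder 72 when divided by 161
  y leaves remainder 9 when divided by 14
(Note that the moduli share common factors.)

221769

gcd(6251, 161) = 7 and 7 | (72 − 2984), so the pair is consistent; merging gives y ≡ 77996 (mod 143773), where 143773 = lcm(6251, 161).
gcd(143773, 14) = 7 and 7 | (9 − 77996), so the pair is consistent; merging gives y ≡ 221769 (mod 287546), where 287546 = lcm(143773, 14).
The solution is unique modulo lcm(6251, 161, 14) = 287546.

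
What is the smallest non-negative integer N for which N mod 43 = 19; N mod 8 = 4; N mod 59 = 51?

17692

The moduli are pairwise coprime; M = 43·8·59 = 20296.
M/43 = 472; 472 ≡ 42 (mod 43); 42·42 ≡ 1, so inverse 42.
M/8 = 2537; 2537 ≡ 1 (mod 8), inverse 1.
M/59 = 344; 344 ≡ 49 (mod 59); 49·53 ≡ 1, so inverse 53.
N ≡ 19·472·42 + 4·2537·1 + 51·344·53 = 1316636.
1316636 mod 20296 = 17692.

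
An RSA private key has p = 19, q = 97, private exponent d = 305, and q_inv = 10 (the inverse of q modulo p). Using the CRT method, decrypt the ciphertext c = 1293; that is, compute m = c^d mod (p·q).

1217

d_p = d mod (p−1) = 305 mod 18 = 17; d_q = d mod (q−1) = 17.
m₁ = c^(d_p) mod p: c ≡ 1 (mod 19), and 1^17 mod 19 = 1.
m₂ = c^(d_q) mod q: c ≡ 32 (mod 97), and 32^17 mod 97 = 53.
h = q_inv·(m₁ − m₂) mod p = 10·(1 − 53) mod 19 = 12.
m = m₂ + h·q = 53 + 12·97 = 1217.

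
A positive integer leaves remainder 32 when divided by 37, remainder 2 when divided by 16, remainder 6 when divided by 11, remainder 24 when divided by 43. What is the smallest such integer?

The moduli are pairwise coprime; N = 37·16·11·43 = 280016.
N/37 = 7568; 7568 ≡ 20 (mod 37); 20·13 ≡ 1, so inverse 13.
N/16 = 17501; 17501 ≡ 13 (mod 16); 13·5 ≡ 1, so inverse 5.
N/11 = 25456; 25456 ≡ 2 (mod 11); 2·6 ≡ 1, so inverse 6.
N/43 = 6512; 6512 ≡ 19 (mod 43); 19·34 ≡ 1, so inverse 34.
m ≡ 32·7568·13 + 2·17501·5 + 6·25456·6 + 24·6512·34 = 9553506.
9553506 mod 280016 = 32962.

32962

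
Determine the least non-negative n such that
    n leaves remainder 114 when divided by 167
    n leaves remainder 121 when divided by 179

12472

Combine the congruences pairwise.
From n ≡ 114 (mod 167) write n = 114 + 167t. Substituting into n ≡ 121 (mod 179) gives 167t ≡ 7 (mod 179), and since 167⁻¹ ≡ 164 (mod 179), t ≡ 74. Hence n ≡ 114 + 167·74 = 12472 (mod 29893).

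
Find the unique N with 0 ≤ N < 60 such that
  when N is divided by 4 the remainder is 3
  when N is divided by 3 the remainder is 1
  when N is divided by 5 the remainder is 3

43

The moduli are pairwise coprime; M = 4·3·5 = 60.
M/4 = 15; 15 ≡ 3 (mod 4); 3·3 ≡ 1, so inverse 3.
M/3 = 20; 20 ≡ 2 (mod 3); 2·2 ≡ 1, so inverse 2.
M/5 = 12; 12 ≡ 2 (mod 5); 2·3 ≡ 1, so inverse 3.
N ≡ 3·15·3 + 1·20·2 + 3·12·3 = 283.
283 mod 60 = 43.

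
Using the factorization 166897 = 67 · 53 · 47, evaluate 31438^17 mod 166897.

Mod 67: 31438 ≡ 15; 15^17 ≡ 22 (mod 67).
Mod 53: 31438 ≡ 9; 9^17 ≡ 11 (mod 53).
Mod 47: 31438 ≡ 42; 42^17 ≡ 9 (mod 47).
Combine by CRT: x ≡ 22 (mod 67), x ≡ 11 (mod 53), x ≡ 9 (mod 47) ⇒ x ≡ 163569 (mod 166897).

163569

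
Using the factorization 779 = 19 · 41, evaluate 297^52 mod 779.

Mod 19: 297 ≡ 12; by Fermat, exponent reduces to 52 mod 18 = 16; 12^16 ≡ 7 (mod 19).
Mod 41: 297 ≡ 10; by Fermat, exponent reduces to 52 mod 40 = 12; 10^12 ≡ 18 (mod 41).
Combine by CRT: x ≡ 7 (mod 19), x ≡ 18 (mod 41) ⇒ x ≡ 387 (mod 779).

387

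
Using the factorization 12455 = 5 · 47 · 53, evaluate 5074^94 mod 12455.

4516

Mod 5: 5074 ≡ 4; by Fermat, exponent reduces to 94 mod 4 = 2; 4^2 ≡ 1 (mod 5).
Mod 47: 5074 ≡ 45; by Fermat, exponent reduces to 94 mod 46 = 2; 45^2 ≡ 4 (mod 47).
Mod 53: 5074 ≡ 39; by Fermat, exponent reduces to 94 mod 52 = 42; 39^42 ≡ 11 (mod 53).
Combine by CRT: x ≡ 1 (mod 5), x ≡ 4 (mod 47), x ≡ 11 (mod 53) ⇒ x ≡ 4516 (mod 12455).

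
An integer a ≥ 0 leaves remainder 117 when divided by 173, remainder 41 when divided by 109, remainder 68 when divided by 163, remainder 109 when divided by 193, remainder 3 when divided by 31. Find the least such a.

16674640409

From a ≡ 117 (mod 173) write a = 117 + 173t. Substituting into a ≡ 41 (mod 109) gives 173t ≡ 33 (mod 109), and since 64⁻¹ ≡ 46 (mod 109), t ≡ 101. Hence a ≡ 117 + 173·101 = 17590 (mod 18857).
From a ≡ 17590 (mod 18857) write a = 17590 + 18857t. Substituting into a ≡ 68 (mod 163) gives 18857t ≡ 82 (mod 163), and since 112⁻¹ ≡ 147 (mod 163), t ≡ 155. Hence a ≡ 17590 + 18857·155 = 2940425 (mod 3073691).
From a ≡ 2940425 (mod 3073691) write a = 2940425 + 3073691t. Substituting into a ≡ 109 (mod 193) gives 3073691t ≡ 39 (mod 193), and since 166⁻¹ ≡ 50 (mod 193), t ≡ 20. Hence a ≡ 2940425 + 3073691·20 = 64414245 (mod 593222363).
From a ≡ 64414245 (mod 593222363) write a = 64414245 + 593222363t. Substituting into a ≡ 3 (mod 31) gives 593222363t ≡ 7 (mod 31), and since 8⁻¹ ≡ 4 (mod 31), t ≡ 28. Hence a ≡ 64414245 + 593222363·28 = 16674640409 (mod 18389893253).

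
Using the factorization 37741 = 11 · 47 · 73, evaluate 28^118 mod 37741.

Mod 11: 28 ≡ 6; by Fermat, exponent reduces to 118 mod 10 = 8; 6^8 ≡ 4 (mod 11).
Mod 47: 28 ≡ 28; by Fermat, exponent reduces to 118 mod 46 = 26; 28^26 ≡ 3 (mod 47).
Mod 73: 28 ≡ 28; by Fermat, exponent reduces to 118 mod 72 = 46; 28^46 ≡ 12 (mod 73).
Combine by CRT: x ≡ 4 (mod 11), x ≡ 3 (mod 47), x ≡ 12 (mod 73) ⇒ x ≡ 16218 (mod 37741).

16218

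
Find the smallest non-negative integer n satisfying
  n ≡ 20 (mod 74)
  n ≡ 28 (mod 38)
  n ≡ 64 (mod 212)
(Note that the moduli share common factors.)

gcd(74, 38) = 2 and 2 | (28 − 20), so the pair is consistent; merging gives n ≡ 1130 (mod 1406), where 1406 = lcm(74, 38).
gcd(1406, 212) = 2 and 2 | (64 − 1130), so the pair is consistent; merging gives n ≡ 70024 (mod 149036), where 149036 = lcm(1406, 212).
The solution is unique modulo lcm(74, 38, 212) = 149036.

70024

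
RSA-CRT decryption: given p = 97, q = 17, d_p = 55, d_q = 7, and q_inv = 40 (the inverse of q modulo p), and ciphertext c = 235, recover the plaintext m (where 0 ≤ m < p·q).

1417

m₁ = c^(d_p) mod p: c ≡ 41 (mod 97), and 41^55 mod 97 = 59.
m₂ = c^(d_q) mod q: c ≡ 14 (mod 17), and 14^7 mod 17 = 6.
h = q_inv·(m₁ − m₂) mod p = 40·(59 − 6) mod 97 = 83.
m = m₂ + h·q = 6 + 83·17 = 1417.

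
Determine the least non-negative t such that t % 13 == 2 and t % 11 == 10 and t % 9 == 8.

197

The moduli are pairwise coprime; N = 13·11·9 = 1287.
N/13 = 99; 99 ≡ 8 (mod 13); 8·5 ≡ 1, so inverse 5.
N/11 = 117; 117 ≡ 7 (mod 11); 7·8 ≡ 1, so inverse 8.
N/9 = 143; 143 ≡ 8 (mod 9); 8·8 ≡ 1, so inverse 8.
t ≡ 2·99·5 + 10·117·8 + 8·143·8 = 19502.
19502 mod 1287 = 197.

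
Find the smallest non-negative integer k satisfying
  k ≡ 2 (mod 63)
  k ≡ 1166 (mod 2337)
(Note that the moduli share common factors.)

Combine the congruences pairwise.
gcd(63, 2337) = 3 and 3 | (1166 − 2), so the pair is consistent; merging gives k ≡ 38558 (mod 49077), where 49077 = lcm(63, 2337).
The solution is unique modulo lcm(63, 2337) = 49077.

38558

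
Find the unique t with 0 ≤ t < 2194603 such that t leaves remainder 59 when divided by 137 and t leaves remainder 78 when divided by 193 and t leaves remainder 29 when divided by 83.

The moduli are pairwise coprime; N = 137·193·83 = 2194603.
N/137 = 16019; 16019 ≡ 127 (mod 137); 127·41 ≡ 1, so inverse 41.
N/193 = 11371; 11371 ≡ 177 (mod 193); 177·12 ≡ 1, so inverse 12.
N/83 = 26441; 26441 ≡ 47 (mod 83); 47·53 ≡ 1, so inverse 53.
t ≡ 59·16019·41 + 78·11371·12 + 29·26441·53 = 90033034.
90033034 mod 2194603 = 54311.

54311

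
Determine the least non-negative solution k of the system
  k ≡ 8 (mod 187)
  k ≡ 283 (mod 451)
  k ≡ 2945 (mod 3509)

848614

Combine the congruences pairwise.
gcd(187, 451) = 11 and 11 | (283 − 8), so the pair is consistent; merging gives k ≡ 5244 (mod 7667), where 7667 = lcm(187, 451).
gcd(7667, 3509) = 11 and 11 | (2945 − 5244), so the pair is consistent; merging gives k ≡ 848614 (mod 2445773), where 2445773 = lcm(7667, 3509).
The solution is unique modulo lcm(187, 451, 3509) = 2445773.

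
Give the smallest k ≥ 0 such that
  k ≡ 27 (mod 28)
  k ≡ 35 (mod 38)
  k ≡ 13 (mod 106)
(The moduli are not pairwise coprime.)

2239

gcd(28, 38) = 2 and 2 | (35 − 27), so the pair is consistent; merging gives k ≡ 111 (mod 532), where 532 = lcm(28, 38).
gcd(532, 106) = 2 and 2 | (13 − 111), so the pair is consistent; merging gives k ≡ 2239 (mod 28196), where 28196 = lcm(532, 106).
The solution is unique modulo lcm(28, 38, 106) = 28196.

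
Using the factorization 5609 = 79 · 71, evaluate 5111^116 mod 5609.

Mod 79: 5111 ≡ 55; by Fermat, exponent reduces to 116 mod 78 = 38; 55^38 ≡ 23 (mod 79).
Mod 71: 5111 ≡ 70; by Fermat, exponent reduces to 116 mod 70 = 46; 70^46 ≡ 1 (mod 71).
Combine by CRT: x ≡ 23 (mod 79), x ≡ 1 (mod 71) ⇒ x ≡ 1208 (mod 5609).

1208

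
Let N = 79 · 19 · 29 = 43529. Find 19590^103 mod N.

Mod 79: 19590 ≡ 77; by Fermat, exponent reduces to 103 mod 78 = 25; 77^25 ≡ 28 (mod 79).
Mod 19: 19590 ≡ 1; by Fermat, exponent reduces to 103 mod 18 = 13; 1^13 ≡ 1 (mod 19).
Mod 29: 19590 ≡ 15; by Fermat, exponent reduces to 103 mod 28 = 19; 15^19 ≡ 19 (mod 29).
Combine by CRT: x ≡ 28 (mod 79), x ≡ 1 (mod 19), x ≡ 19 (mod 29) ⇒ x ≡ 35341 (mod 43529).

35341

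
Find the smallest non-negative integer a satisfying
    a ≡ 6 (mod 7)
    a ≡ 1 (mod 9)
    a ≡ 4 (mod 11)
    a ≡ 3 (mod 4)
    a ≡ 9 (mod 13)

The moduli are pairwise coprime; N = 7·9·11·4·13 = 36036.
N/7 = 5148; 5148 ≡ 3 (mod 7); 3·5 ≡ 1, so inverse 5.
N/9 = 4004; 4004 ≡ 8 (mod 9); 8·8 ≡ 1, so inverse 8.
N/11 = 3276; 3276 ≡ 9 (mod 11); 9·5 ≡ 1, so inverse 5.
N/4 = 9009; 9009 ≡ 1 (mod 4), inverse 1.
N/13 = 2772; 2772 ≡ 3 (mod 13); 3·9 ≡ 1, so inverse 9.
a ≡ 6·5148·5 + 1·4004·8 + 4·3276·5 + 3·9009·1 + 9·2772·9 = 503551.
503551 mod 36036 = 35083.

35083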